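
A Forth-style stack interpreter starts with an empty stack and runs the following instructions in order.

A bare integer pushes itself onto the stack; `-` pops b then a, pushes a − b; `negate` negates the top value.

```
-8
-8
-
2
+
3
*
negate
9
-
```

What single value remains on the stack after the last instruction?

-8     -> -8
-8     -> -8 -8
-      -> 0
2      -> 0 2
+      -> 2
3      -> 2 3
*      -> 6
negate -> -6
9      -> -6 9
-      -> -15

-15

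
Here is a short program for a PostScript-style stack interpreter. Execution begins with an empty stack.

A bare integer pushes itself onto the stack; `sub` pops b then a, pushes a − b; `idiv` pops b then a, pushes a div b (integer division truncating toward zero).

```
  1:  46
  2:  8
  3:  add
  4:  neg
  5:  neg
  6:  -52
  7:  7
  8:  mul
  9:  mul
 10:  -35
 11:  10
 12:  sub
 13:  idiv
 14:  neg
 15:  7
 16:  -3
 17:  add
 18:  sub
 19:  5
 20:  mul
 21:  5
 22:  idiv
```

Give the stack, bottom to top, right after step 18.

46   : [46]
8    : [46, 8]
add  : [54]
neg  : [-54]
neg  : [54]
-52  : [54, -52]
7    : [54, -52, 7]
mul  : [54, -364]
mul  : [-19656]
-35  : [-19656, -35]
10   : [-19656, -35, 10]
sub  : [-19656, -45]
idiv : [436]
neg  : [-436]
7    : [-436, 7]
-3   : [-436, 7, -3]
add  : [-436, 4]
sub  : [-440]

[-440]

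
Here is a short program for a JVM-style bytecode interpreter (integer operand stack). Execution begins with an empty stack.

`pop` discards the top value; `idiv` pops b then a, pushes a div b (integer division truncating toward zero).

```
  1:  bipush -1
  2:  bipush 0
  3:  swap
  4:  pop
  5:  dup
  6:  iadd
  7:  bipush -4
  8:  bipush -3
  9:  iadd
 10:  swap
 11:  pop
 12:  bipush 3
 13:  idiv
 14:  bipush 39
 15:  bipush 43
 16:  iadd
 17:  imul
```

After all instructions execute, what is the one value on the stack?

-164

bipush -1 -> [-1]
bipush 0  -> [-1, 0]
swap      -> [0, -1]
pop       -> [0]
dup       -> [0, 0]
iadd      -> [0]
bipush -4 -> [0, -4]
bipush -3 -> [0, -4, -3]
iadd      -> [0, -7]
swap      -> [-7, 0]
pop       -> [-7]
bipush 3  -> [-7, 3]
idiv      -> [-2]
bipush 39 -> [-2, 39]
bipush 43 -> [-2, 39, 43]
iadd      -> [-2, 82]
imul      -> [-164]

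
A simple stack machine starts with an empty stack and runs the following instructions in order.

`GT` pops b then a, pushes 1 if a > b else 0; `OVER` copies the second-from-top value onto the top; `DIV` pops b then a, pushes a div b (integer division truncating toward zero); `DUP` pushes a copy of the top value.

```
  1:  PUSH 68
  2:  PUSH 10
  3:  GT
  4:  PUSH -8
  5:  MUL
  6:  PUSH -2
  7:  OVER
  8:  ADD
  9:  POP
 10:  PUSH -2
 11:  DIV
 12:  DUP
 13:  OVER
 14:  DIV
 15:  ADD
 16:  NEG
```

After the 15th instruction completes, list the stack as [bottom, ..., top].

PUSH 68  [68]
PUSH 10  [68, 10]
GT       [1]
PUSH -8  [1, -8]
MUL      [-8]
PUSH -2  [-8, -2]
OVER     [-8, -2, -8]
ADD      [-8, -10]
POP      [-8]
PUSH -2  [-8, -2]
DIV      [4]
DUP      [4, 4]
OVER     [4, 4, 4]
DIV      [4, 1]
ADD      [5]

[5]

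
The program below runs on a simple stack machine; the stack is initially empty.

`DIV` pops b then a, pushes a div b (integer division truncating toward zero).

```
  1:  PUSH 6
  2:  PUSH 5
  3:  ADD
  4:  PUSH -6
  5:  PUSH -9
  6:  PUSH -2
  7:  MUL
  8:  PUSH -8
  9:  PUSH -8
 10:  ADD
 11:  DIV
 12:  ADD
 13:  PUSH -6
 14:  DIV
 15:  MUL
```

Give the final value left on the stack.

11

PUSH 6   [6]
PUSH 5   [6, 5]
ADD      [11]
PUSH -6  [11, -6]
PUSH -9  [11, -6, -9]
PUSH -2  [11, -6, -9, -2]
MUL      [11, -6, 18]
PUSH -8  [11, -6, 18, -8]
PUSH -8  [11, -6, 18, -8, -8]
ADD      [11, -6, 18, -16]
DIV      [11, -6, -1]
ADD      [11, -7]
PUSH -6  [11, -7, -6]
DIV      [11, 1]
MUL      [11]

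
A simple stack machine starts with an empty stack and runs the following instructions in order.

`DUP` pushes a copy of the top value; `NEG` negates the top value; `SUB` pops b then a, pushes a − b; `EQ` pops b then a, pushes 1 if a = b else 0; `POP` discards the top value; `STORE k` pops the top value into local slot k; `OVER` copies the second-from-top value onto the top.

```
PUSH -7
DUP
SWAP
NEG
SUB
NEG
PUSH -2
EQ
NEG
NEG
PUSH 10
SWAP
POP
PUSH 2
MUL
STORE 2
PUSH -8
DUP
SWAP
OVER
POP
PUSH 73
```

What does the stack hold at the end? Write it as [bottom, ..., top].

PUSH -7 → [-7]
DUP     → [-7, -7]
SWAP    → [-7, -7]
NEG     → [-7, 7]
SUB     → [-14]
NEG     → [14]
PUSH -2 → [14, -2]
EQ      → [0]
NEG     → [0]
NEG     → [0]
PUSH 10 → [0, 10]
SWAP    → [10, 0]
POP     → [10]
PUSH 2  → [10, 2]
MUL     → [20]
STORE 2 → []
PUSH -8 → [-8]
DUP     → [-8, -8]
SWAP    → [-8, -8]
OVER    → [-8, -8, -8]
POP     → [-8, -8]
PUSH 73 → [-8, -8, 73]

[-8, -8, 73]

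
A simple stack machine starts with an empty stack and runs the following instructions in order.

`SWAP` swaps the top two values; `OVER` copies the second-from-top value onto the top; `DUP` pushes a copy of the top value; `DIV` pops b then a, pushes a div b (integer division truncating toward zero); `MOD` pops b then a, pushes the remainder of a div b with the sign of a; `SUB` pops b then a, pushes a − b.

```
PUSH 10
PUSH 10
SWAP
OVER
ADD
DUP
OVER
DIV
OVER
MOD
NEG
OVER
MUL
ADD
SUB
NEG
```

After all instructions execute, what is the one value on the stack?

-10

PUSH 10 : 10
PUSH 10 : 10 10
SWAP    : 10 10
OVER    : 10 10 10
ADD     : 10 20
DUP     : 10 20 20
OVER    : 10 20 20 20
DIV     : 10 20 1
OVER    : 10 20 1 20
MOD     : 10 20 1
NEG     : 10 20 -1
OVER    : 10 20 -1 20
MUL     : 10 20 -20
ADD     : 10 0
SUB     : 10
NEG     : -10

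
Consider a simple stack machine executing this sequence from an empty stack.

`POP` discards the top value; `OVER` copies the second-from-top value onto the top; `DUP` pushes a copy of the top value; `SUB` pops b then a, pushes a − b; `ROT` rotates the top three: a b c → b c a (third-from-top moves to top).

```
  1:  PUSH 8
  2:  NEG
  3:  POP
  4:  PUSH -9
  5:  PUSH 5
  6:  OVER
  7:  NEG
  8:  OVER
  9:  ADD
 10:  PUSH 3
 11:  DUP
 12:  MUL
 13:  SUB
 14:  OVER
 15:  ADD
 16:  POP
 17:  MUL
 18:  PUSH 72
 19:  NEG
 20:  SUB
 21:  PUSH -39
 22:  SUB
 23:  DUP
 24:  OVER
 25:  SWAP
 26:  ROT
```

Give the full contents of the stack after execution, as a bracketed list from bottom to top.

PUSH 8    [8]
NEG       [-8]
POP       []
PUSH -9   [-9]
PUSH 5    [-9, 5]
OVER      [-9, 5, -9]
NEG       [-9, 5, 9]
OVER      [-9, 5, 9, 5]
ADD       [-9, 5, 14]
PUSH 3    [-9, 5, 14, 3]
DUP       [-9, 5, 14, 3, 3]
MUL       [-9, 5, 14, 9]
SUB       [-9, 5, 5]
OVER      [-9, 5, 5, 5]
ADD       [-9, 5, 10]
POP       [-9, 5]
MUL       [-45]
PUSH 72   [-45, 72]
NEG       [-45, -72]
SUB       [27]
PUSH -39  [27, -39]
SUB       [66]
DUP       [66, 66]
OVER      [66, 66, 66]
SWAP      [66, 66, 66]
ROT       [66, 66, 66]

[66, 66, 66]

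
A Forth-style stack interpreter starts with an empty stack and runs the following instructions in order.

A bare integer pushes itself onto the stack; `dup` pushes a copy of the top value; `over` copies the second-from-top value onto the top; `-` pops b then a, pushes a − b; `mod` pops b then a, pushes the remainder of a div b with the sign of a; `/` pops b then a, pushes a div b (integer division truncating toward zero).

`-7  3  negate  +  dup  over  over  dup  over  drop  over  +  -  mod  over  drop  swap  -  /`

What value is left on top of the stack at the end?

-7      [-7]
3       [-7, 3]
negate  [-7, -3]
+       [-10]
dup     [-10, -10]
over    [-10, -10, -10]
over    [-10, -10, -10, -10]
dup     [-10, -10, -10, -10, -10]
over    [-10, -10, -10, -10, -10, -10]
drop    [-10, -10, -10, -10, -10]
over    [-10, -10, -10, -10, -10, -10]
+       [-10, -10, -10, -10, -20]
-       [-10, -10, -10, 10]
mod     [-10, -10, 0]
over    [-10, -10, 0, -10]
drop    [-10, -10, 0]
swap    [-10, 0, -10]
-       [-10, 10]
/       [-1]

-1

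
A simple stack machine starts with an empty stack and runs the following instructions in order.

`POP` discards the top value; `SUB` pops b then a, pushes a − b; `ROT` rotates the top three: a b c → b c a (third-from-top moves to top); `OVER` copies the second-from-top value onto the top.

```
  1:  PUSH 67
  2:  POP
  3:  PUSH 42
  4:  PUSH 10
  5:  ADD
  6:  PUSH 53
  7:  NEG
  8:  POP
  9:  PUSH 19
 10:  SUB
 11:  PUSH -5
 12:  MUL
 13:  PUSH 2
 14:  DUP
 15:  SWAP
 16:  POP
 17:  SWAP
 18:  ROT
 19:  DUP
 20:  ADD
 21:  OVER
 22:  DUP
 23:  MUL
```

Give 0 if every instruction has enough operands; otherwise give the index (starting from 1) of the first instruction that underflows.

18

PUSH 67 -> 67
POP     -> (empty)
PUSH 42 -> 42
PUSH 10 -> 42 10
ADD     -> 52
PUSH 53 -> 52 53
NEG     -> 52 -53
POP     -> 52
PUSH 19 -> 52 19
SUB     -> 33
PUSH -5 -> 33 -5
MUL     -> -165
PUSH 2  -> -165 2
DUP     -> -165 2 2
SWAP    -> -165 2 2
POP     -> -165 2
SWAP    -> 2 -165
ROT  — needs 3 operands, stack has 2 → underflow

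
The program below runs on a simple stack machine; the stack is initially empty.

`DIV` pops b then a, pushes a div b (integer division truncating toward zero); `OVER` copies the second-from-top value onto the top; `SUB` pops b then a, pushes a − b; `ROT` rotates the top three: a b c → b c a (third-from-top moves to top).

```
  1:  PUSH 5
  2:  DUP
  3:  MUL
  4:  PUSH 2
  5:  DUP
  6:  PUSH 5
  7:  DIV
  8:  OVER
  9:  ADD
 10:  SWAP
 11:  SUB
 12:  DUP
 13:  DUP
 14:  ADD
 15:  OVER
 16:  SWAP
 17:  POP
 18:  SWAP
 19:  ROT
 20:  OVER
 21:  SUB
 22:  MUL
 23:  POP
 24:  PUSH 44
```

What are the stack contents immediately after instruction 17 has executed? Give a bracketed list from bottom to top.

[25, 0, 0]

PUSH 5  [5]
DUP     [5, 5]
MUL     [25]
PUSH 2  [25, 2]
DUP     [25, 2, 2]
PUSH 5  [25, 2, 2, 5]
DIV     [25, 2, 0]
OVER    [25, 2, 0, 2]
ADD     [25, 2, 2]
SWAP    [25, 2, 2]
SUB     [25, 0]
DUP     [25, 0, 0]
DUP     [25, 0, 0, 0]
ADD     [25, 0, 0]
OVER    [25, 0, 0, 0]
SWAP    [25, 0, 0, 0]
POP     [25, 0, 0]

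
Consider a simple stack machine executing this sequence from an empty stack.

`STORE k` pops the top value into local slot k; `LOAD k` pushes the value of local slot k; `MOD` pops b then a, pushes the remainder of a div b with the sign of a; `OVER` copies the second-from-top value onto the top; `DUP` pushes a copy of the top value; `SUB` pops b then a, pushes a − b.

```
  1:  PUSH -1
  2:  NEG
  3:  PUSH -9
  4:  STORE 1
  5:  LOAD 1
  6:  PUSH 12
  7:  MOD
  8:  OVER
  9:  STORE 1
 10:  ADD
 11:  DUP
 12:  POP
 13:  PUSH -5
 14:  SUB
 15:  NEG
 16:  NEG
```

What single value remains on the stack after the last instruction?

-3

PUSH -1 : -1
NEG     : 1
PUSH -9 : 1 -9
STORE 1 : 1
LOAD 1  : 1 -9
PUSH 12 : 1 -9 12
MOD     : 1 -9
OVER    : 1 -9 1
STORE 1 : 1 -9
ADD     : -8
DUP     : -8 -8
POP     : -8
PUSH -5 : -8 -5
SUB     : -3
NEG     : 3
NEG     : -3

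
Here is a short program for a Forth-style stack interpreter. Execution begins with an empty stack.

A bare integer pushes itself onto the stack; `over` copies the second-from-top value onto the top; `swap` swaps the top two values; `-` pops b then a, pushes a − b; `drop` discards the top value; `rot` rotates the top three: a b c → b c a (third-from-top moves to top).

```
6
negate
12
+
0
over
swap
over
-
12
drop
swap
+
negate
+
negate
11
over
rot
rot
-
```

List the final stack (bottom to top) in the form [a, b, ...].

6      → 6
negate → -6
12     → -6 12
+      → 6
0      → 6 0
over   → 6 0 6
swap   → 6 6 0
over   → 6 6 0 6
-      → 6 6 -6
12     → 6 6 -6 12
drop   → 6 6 -6
swap   → 6 -6 6
+      → 6 0
negate → 6 0
+      → 6
negate → -6
11     → -6 11
over   → -6 11 -6
rot    → 11 -6 -6
rot    → -6 -6 11
-      → -6 -17

[-6, -17]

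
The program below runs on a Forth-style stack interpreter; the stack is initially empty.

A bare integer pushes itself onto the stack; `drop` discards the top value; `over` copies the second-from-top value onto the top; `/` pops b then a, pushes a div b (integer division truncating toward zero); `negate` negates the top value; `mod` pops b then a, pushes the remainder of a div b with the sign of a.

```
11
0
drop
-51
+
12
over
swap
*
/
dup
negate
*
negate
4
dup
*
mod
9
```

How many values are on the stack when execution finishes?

2

11     → 11
0      → 11 0
drop   → 11
-51    → 11 -51
+      → -40
12     → -40 12
over   → -40 12 -40
swap   → -40 -40 12
*      → -40 -480
/      → 0
dup    → 0 0
negate → 0 0
*      → 0
negate → 0
4      → 0 4
dup    → 0 4 4
*      → 0 16
mod    → 0
9      → 0 9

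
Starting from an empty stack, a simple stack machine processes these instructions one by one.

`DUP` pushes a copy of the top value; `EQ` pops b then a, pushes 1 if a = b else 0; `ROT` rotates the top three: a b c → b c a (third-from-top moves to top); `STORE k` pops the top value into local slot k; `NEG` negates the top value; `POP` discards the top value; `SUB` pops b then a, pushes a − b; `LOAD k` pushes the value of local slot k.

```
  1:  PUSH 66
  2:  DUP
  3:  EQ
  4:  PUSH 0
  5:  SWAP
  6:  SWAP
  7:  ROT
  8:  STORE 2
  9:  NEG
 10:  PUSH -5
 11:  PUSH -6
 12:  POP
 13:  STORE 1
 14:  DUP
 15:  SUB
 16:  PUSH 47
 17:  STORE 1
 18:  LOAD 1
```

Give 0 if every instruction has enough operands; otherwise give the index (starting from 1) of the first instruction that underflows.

7

PUSH 66 → 66
DUP     → 66 66
EQ      → 1
PUSH 0  → 1 0
SWAP    → 0 1
SWAP    → 1 0
ROT  — needs 3 operands, stack has 2 → underflow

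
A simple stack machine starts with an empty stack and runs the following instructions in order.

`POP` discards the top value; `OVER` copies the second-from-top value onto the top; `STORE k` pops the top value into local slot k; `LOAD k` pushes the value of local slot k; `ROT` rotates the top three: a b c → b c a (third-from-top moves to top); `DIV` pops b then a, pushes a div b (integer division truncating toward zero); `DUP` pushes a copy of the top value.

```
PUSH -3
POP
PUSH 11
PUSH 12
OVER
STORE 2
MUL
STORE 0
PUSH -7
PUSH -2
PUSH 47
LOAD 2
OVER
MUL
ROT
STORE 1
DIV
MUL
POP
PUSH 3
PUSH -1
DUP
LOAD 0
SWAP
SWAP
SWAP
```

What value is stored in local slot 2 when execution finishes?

11

PUSH -3  [-3]
POP      []
PUSH 11  [11]
PUSH 12  [11, 12]
OVER     [11, 12, 11]
STORE 2  [11, 12]
MUL      [132]
STORE 0  []
PUSH -7  [-7]
PUSH -2  [-7, -2]
PUSH 47  [-7, -2, 47]
LOAD 2   [-7, -2, 47, 11]
OVER     [-7, -2, 47, 11, 47]
MUL      [-7, -2, 47, 517]
ROT      [-7, 47, 517, -2]
STORE 1  [-7, 47, 517]
DIV      [-7, 0]
MUL      [0]
POP      []
PUSH 3   [3]
PUSH -1  [3, -1]
DUP      [3, -1, -1]
LOAD 0   [3, -1, -1, 132]
SWAP     [3, -1, 132, -1]
SWAP     [3, -1, -1, 132]
SWAP     [3, -1, 132, -1]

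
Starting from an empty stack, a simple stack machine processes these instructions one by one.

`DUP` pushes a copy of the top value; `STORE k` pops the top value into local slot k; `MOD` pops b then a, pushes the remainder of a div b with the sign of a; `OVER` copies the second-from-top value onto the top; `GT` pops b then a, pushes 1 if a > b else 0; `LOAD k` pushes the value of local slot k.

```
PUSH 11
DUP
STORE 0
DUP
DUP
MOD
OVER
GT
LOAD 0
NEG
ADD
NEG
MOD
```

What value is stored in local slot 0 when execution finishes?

PUSH 11  11
DUP      11 11
STORE 0  11
DUP      11 11
DUP      11 11 11
MOD      11 0
OVER     11 0 11
GT       11 0
LOAD 0   11 0 11
NEG      11 0 -11
ADD      11 -11
NEG      11 11
MOD      0

11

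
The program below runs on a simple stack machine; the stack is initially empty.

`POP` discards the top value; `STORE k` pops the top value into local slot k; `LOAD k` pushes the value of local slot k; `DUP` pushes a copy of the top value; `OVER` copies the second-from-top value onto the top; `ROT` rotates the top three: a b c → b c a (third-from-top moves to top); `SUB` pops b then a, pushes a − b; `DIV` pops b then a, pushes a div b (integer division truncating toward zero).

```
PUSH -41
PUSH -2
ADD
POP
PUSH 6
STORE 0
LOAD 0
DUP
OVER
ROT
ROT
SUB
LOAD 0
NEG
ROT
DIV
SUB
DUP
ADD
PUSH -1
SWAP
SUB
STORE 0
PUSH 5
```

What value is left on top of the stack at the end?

5

PUSH -41  [-41]
PUSH -2   [-41, -2]
ADD       [-43]
POP       []
PUSH 6    [6]
STORE 0   []
LOAD 0    [6]
DUP       [6, 6]
OVER      [6, 6, 6]
ROT       [6, 6, 6]
ROT       [6, 6, 6]
SUB       [6, 0]
LOAD 0    [6, 0, 6]
NEG       [6, 0, -6]
ROT       [0, -6, 6]
DIV       [0, -1]
SUB       [1]
DUP       [1, 1]
ADD       [2]
PUSH -1   [2, -1]
SWAP      [-1, 2]
SUB       [-3]
STORE 0   []
PUSH 5    [5]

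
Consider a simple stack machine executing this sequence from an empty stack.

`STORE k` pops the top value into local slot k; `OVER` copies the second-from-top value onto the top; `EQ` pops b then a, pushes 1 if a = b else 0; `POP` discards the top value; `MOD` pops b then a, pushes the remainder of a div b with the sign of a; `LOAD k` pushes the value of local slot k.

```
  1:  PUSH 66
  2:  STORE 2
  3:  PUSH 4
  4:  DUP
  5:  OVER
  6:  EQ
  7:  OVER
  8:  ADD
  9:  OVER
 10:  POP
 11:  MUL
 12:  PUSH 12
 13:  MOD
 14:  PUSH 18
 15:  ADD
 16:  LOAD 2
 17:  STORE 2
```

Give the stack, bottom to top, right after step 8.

PUSH 66 : 66
STORE 2 : (empty)
PUSH 4  : 4
DUP     : 4 4
OVER    : 4 4 4
EQ      : 4 1
OVER    : 4 1 4
ADD     : 4 5

[4, 5]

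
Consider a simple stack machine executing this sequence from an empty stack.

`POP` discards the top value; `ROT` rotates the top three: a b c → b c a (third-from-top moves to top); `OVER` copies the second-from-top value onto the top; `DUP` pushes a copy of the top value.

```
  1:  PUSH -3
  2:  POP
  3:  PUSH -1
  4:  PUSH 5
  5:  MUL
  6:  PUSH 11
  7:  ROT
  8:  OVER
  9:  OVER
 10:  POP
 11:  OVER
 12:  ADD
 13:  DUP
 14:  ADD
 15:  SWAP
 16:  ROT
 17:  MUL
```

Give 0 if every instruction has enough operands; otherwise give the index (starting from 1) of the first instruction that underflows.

PUSH -3 → -3
POP     → (empty)
PUSH -1 → -1
PUSH 5  → -1 5
MUL     → -5
PUSH 11 → -5 11
ROT  — needs 3 operands, stack has 2 → underflow

7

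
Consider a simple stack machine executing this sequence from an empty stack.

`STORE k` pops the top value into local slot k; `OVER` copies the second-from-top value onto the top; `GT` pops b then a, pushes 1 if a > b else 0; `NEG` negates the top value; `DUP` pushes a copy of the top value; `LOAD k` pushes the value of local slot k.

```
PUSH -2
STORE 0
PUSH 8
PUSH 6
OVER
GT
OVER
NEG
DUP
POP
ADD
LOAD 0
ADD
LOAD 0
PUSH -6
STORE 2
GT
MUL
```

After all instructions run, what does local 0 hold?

-2

PUSH -2 : -2
STORE 0 : (empty)
PUSH 8  : 8
PUSH 6  : 8 6
OVER    : 8 6 8
GT      : 8 0
OVER    : 8 0 8
NEG     : 8 0 -8
DUP     : 8 0 -8 -8
POP     : 8 0 -8
ADD     : 8 -8
LOAD 0  : 8 -8 -2
ADD     : 8 -10
LOAD 0  : 8 -10 -2
PUSH -6 : 8 -10 -2 -6
STORE 2 : 8 -10 -2
GT      : 8 0
MUL     : 0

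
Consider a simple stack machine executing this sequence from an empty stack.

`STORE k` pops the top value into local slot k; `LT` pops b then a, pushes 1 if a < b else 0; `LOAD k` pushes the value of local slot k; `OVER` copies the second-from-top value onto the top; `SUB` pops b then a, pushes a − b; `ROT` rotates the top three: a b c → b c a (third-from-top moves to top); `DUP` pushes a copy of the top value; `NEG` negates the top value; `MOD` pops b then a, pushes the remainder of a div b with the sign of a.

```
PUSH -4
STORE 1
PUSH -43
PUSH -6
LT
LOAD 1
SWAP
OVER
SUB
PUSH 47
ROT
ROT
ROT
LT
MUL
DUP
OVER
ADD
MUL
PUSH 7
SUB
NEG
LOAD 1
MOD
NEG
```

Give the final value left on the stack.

1

PUSH -4  -> [-4]
STORE 1  -> []
PUSH -43 -> [-43]
PUSH -6  -> [-43, -6]
LT       -> [1]
LOAD 1   -> [1, -4]
SWAP     -> [-4, 1]
OVER     -> [-4, 1, -4]
SUB      -> [-4, 5]
PUSH 47  -> [-4, 5, 47]
ROT      -> [5, 47, -4]
ROT      -> [47, -4, 5]
ROT      -> [-4, 5, 47]
LT       -> [-4, 1]
MUL      -> [-4]
DUP      -> [-4, -4]
OVER     -> [-4, -4, -4]
ADD      -> [-4, -8]
MUL      -> [32]
PUSH 7   -> [32, 7]
SUB      -> [25]
NEG      -> [-25]
LOAD 1   -> [-25, -4]
MOD      -> [-1]
NEG      -> [1]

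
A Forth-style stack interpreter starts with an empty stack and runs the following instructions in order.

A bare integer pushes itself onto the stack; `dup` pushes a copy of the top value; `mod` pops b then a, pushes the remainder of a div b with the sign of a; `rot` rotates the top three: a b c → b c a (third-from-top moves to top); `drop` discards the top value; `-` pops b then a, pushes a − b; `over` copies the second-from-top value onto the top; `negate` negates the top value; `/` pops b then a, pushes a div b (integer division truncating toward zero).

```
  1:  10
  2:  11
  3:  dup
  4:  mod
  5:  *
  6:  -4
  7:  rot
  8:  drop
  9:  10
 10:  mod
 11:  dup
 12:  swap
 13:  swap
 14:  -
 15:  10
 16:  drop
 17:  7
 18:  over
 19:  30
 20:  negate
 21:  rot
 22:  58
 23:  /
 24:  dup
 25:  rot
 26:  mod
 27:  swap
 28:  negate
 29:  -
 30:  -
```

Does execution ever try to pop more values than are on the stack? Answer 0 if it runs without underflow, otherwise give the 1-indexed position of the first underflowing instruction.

7

10  : 10
11  : 10 11
dup : 10 11 11
mod : 10 0
*   : 0
-4  : 0 -4
rot  — needs 3 operands, stack has 2 → underflow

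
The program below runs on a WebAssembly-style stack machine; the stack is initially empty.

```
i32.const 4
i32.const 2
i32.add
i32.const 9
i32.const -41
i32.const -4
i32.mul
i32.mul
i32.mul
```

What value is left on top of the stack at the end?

i32.const 4    4
i32.const 2    4 2
i32.add        6
i32.const 9    6 9
i32.const -41  6 9 -41
i32.const -4   6 9 -41 -4
i32.mul        6 9 164
i32.mul        6 1476
i32.mul        8856

8856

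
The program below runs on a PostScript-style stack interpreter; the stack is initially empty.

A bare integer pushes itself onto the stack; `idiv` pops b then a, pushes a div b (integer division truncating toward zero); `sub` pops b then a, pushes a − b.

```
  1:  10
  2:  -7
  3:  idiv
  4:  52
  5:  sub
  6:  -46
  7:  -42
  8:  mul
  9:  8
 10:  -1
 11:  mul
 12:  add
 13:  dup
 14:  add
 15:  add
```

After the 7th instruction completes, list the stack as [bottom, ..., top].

10   -> [10]
-7   -> [10, -7]
idiv -> [-1]
52   -> [-1, 52]
sub  -> [-53]
-46  -> [-53, -46]
-42  -> [-53, -46, -42]

[-53, -46, -42]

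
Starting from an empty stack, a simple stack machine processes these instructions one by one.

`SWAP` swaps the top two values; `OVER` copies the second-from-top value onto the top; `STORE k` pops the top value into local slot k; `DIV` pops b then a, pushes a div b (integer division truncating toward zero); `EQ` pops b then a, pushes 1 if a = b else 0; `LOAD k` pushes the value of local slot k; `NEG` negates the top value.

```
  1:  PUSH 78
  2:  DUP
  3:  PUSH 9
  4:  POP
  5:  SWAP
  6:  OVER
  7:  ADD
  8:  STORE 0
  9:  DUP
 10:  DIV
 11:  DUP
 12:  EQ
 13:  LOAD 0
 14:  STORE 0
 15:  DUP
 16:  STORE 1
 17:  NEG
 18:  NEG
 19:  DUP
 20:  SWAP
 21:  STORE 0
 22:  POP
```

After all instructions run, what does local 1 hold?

1

PUSH 78 -> [78]
DUP     -> [78, 78]
PUSH 9  -> [78, 78, 9]
POP     -> [78, 78]
SWAP    -> [78, 78]
OVER    -> [78, 78, 78]
ADD     -> [78, 156]
STORE 0 -> [78]
DUP     -> [78, 78]
DIV     -> [1]
DUP     -> [1, 1]
EQ      -> [1]
LOAD 0  -> [1, 156]
STORE 0 -> [1]
DUP     -> [1, 1]
STORE 1 -> [1]
NEG     -> [-1]
NEG     -> [1]
DUP     -> [1, 1]
SWAP    -> [1, 1]
STORE 0 -> [1]
POP     -> []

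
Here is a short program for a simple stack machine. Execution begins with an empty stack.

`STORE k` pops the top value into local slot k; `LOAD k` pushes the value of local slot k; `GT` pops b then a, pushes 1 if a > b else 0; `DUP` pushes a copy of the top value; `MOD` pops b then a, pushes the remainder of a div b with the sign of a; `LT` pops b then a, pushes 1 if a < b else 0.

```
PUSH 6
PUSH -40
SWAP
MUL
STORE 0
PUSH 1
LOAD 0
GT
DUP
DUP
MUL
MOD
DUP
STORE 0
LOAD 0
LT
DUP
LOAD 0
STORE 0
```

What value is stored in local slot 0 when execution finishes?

PUSH 6   -> 6
PUSH -40 -> 6 -40
SWAP     -> -40 6
MUL      -> -240
STORE 0  -> (empty)
PUSH 1   -> 1
LOAD 0   -> 1 -240
GT       -> 1
DUP      -> 1 1
DUP      -> 1 1 1
MUL      -> 1 1
MOD      -> 0
DUP      -> 0 0
STORE 0  -> 0
LOAD 0   -> 0 0
LT       -> 0
DUP      -> 0 0
LOAD 0   -> 0 0 0
STORE 0  -> 0 0

0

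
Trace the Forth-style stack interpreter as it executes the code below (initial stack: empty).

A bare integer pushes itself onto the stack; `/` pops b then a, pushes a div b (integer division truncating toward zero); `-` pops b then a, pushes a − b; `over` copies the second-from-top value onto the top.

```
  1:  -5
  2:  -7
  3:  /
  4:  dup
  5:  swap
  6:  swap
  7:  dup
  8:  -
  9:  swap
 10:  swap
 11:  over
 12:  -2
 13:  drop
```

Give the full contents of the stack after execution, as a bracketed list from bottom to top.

-5   : [-5]
-7   : [-5, -7]
/    : [0]
dup  : [0, 0]
swap : [0, 0]
swap : [0, 0]
dup  : [0, 0, 0]
-    : [0, 0]
swap : [0, 0]
swap : [0, 0]
over : [0, 0, 0]
-2   : [0, 0, 0, -2]
drop : [0, 0, 0]

[0, 0, 0]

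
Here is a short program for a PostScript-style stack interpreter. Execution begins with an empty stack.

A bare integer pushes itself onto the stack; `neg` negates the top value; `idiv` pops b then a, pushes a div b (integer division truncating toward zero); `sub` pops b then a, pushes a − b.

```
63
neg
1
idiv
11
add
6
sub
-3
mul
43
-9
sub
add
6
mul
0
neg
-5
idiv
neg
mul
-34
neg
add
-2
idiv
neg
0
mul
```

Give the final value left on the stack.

63   → [63]
neg  → [-63]
1    → [-63, 1]
idiv → [-63]
11   → [-63, 11]
add  → [-52]
6    → [-52, 6]
sub  → [-58]
-3   → [-58, -3]
mul  → [174]
43   → [174, 43]
-9   → [174, 43, -9]
sub  → [174, 52]
add  → [226]
6    → [226, 6]
mul  → [1356]
0    → [1356, 0]
neg  → [1356, 0]
-5   → [1356, 0, -5]
idiv → [1356, 0]
neg  → [1356, 0]
mul  → [0]
-34  → [0, -34]
neg  → [0, 34]
add  → [34]
-2   → [34, -2]
idiv → [-17]
neg  → [17]
0    → [17, 0]
mul  → [0]

0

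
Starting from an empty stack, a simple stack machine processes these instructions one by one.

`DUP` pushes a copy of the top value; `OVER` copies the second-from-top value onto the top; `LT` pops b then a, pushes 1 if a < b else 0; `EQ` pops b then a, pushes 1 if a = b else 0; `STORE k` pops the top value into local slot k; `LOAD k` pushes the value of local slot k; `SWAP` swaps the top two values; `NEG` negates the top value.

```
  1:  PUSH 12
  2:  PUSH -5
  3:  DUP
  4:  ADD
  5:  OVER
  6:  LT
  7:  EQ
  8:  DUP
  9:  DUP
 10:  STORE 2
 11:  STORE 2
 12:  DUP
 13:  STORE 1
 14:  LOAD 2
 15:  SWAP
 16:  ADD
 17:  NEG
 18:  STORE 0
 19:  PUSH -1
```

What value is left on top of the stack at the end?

-1

PUSH 12 → 12
PUSH -5 → 12 -5
DUP     → 12 -5 -5
ADD     → 12 -10
OVER    → 12 -10 12
LT      → 12 1
EQ      → 0
DUP     → 0 0
DUP     → 0 0 0
STORE 2 → 0 0
STORE 2 → 0
DUP     → 0 0
STORE 1 → 0
LOAD 2  → 0 0
SWAP    → 0 0
ADD     → 0
NEG     → 0
STORE 0 → (empty)
PUSH -1 → -1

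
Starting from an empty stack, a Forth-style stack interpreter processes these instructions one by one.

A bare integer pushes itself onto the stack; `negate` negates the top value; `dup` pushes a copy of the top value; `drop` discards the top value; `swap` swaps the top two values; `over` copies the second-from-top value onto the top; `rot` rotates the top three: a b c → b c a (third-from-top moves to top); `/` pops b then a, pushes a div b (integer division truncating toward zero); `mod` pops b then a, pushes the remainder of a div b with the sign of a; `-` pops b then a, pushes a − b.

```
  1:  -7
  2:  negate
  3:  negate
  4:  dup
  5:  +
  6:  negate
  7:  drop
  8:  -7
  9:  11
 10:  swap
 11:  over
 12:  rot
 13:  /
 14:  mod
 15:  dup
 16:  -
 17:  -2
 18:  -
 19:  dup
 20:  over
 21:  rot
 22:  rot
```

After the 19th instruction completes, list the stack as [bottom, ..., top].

[2, 2]

-7     -> -7
negate -> 7
negate -> -7
dup    -> -7 -7
+      -> -14
negate -> 14
drop   -> (empty)
-7     -> -7
11     -> -7 11
swap   -> 11 -7
over   -> 11 -7 11
rot    -> -7 11 11
/      -> -7 1
mod    -> 0
dup    -> 0 0
-      -> 0
-2     -> 0 -2
-      -> 2
dup    -> 2 2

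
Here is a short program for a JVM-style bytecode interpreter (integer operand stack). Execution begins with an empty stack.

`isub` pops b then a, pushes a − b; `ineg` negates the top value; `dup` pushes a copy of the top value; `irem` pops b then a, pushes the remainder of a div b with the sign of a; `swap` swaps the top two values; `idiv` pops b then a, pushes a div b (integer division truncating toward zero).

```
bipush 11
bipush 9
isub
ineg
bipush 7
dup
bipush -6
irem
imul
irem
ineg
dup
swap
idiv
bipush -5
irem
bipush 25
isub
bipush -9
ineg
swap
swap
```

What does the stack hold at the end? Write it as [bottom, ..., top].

bipush 11 -> [11]
bipush 9  -> [11, 9]
isub      -> [2]
ineg      -> [-2]
bipush 7  -> [-2, 7]
dup       -> [-2, 7, 7]
bipush -6 -> [-2, 7, 7, -6]
irem      -> [-2, 7, 1]
imul      -> [-2, 7]
irem      -> [-2]
ineg      -> [2]
dup       -> [2, 2]
swap      -> [2, 2]
idiv      -> [1]
bipush -5 -> [1, -5]
irem      -> [1]
bipush 25 -> [1, 25]
isub      -> [-24]
bipush -9 -> [-24, -9]
ineg      -> [-24, 9]
swap      -> [9, -24]
swap      -> [-24, 9]

[-24, 9]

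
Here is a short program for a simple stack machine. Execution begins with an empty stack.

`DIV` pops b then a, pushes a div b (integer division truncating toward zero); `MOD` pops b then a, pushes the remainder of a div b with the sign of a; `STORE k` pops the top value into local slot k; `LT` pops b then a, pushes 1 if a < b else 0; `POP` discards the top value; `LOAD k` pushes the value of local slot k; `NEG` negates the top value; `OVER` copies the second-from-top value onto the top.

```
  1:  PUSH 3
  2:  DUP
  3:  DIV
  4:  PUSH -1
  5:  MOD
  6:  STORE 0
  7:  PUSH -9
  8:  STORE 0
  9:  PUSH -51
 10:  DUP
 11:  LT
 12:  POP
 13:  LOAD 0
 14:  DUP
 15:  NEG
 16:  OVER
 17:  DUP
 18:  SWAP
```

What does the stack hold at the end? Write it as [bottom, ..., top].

PUSH 3   -> [3]
DUP      -> [3, 3]
DIV      -> [1]
PUSH -1  -> [1, -1]
MOD      -> [0]
STORE 0  -> []
PUSH -9  -> [-9]
STORE 0  -> []
PUSH -51 -> [-51]
DUP      -> [-51, -51]
LT       -> [0]
POP      -> []
LOAD 0   -> [-9]
DUP      -> [-9, -9]
NEG      -> [-9, 9]
OVER     -> [-9, 9, -9]
DUP      -> [-9, 9, -9, -9]
SWAP     -> [-9, 9, -9, -9]

[-9, 9, -9, -9]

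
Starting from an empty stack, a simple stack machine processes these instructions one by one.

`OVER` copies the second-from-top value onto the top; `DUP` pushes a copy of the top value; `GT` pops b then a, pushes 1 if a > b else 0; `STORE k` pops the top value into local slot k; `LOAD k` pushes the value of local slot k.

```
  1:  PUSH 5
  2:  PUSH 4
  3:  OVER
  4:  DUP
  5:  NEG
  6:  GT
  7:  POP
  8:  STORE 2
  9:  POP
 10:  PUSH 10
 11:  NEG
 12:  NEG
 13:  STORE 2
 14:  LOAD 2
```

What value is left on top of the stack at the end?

10

PUSH 5  → [5]
PUSH 4  → [5, 4]
OVER    → [5, 4, 5]
DUP     → [5, 4, 5, 5]
NEG     → [5, 4, 5, -5]
GT      → [5, 4, 1]
POP     → [5, 4]
STORE 2 → [5]
POP     → []
PUSH 10 → [10]
NEG     → [-10]
NEG     → [10]
STORE 2 → []
LOAD 2  → [10]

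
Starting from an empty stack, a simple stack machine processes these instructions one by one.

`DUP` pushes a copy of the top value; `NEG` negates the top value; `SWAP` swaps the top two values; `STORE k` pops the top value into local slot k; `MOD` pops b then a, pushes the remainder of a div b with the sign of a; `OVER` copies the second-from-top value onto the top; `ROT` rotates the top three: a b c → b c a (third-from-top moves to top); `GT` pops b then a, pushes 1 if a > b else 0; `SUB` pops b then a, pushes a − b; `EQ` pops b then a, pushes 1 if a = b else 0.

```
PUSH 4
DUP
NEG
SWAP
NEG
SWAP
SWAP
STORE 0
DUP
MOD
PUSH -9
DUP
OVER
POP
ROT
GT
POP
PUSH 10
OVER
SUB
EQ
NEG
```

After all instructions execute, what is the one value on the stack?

0

PUSH 4   [4]
DUP      [4, 4]
NEG      [4, -4]
SWAP     [-4, 4]
NEG      [-4, -4]
SWAP     [-4, -4]
SWAP     [-4, -4]
STORE 0  [-4]
DUP      [-4, -4]
MOD      [0]
PUSH -9  [0, -9]
DUP      [0, -9, -9]
OVER     [0, -9, -9, -9]
POP      [0, -9, -9]
ROT      [-9, -9, 0]
GT       [-9, 0]
POP      [-9]
PUSH 10  [-9, 10]
OVER     [-9, 10, -9]
SUB      [-9, 19]
EQ       [0]
NEG      [0]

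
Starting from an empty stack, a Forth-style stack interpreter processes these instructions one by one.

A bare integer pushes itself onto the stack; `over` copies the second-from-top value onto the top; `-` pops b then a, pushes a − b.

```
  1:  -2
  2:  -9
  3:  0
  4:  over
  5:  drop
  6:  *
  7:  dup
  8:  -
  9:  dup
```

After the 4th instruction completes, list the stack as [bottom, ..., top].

[-2, -9, 0, -9]

-2   -> -2
-9   -> -2 -9
0    -> -2 -9 0
over -> -2 -9 0 -9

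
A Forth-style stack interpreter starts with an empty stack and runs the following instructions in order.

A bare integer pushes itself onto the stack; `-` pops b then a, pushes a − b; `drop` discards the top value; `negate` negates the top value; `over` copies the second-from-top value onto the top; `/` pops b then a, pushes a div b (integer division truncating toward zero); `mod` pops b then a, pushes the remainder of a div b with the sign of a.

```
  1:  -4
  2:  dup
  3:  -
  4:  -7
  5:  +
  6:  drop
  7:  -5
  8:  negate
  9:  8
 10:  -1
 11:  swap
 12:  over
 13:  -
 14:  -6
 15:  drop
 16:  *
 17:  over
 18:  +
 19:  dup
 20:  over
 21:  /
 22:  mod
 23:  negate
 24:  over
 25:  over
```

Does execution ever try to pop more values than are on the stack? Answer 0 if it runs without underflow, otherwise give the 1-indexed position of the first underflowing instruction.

0

-4     : -4
dup    : -4 -4
-      : 0
-7     : 0 -7
+      : -7
drop   : (empty)
-5     : -5
negate : 5
8      : 5 8
-1     : 5 8 -1
swap   : 5 -1 8
over   : 5 -1 8 -1
-      : 5 -1 9
-6     : 5 -1 9 -6
drop   : 5 -1 9
*      : 5 -9
over   : 5 -9 5
+      : 5 -4
dup    : 5 -4 -4
over   : 5 -4 -4 -4
/      : 5 -4 1
mod    : 5 0
negate : 5 0
over   : 5 0 5
over   : 5 0 5 0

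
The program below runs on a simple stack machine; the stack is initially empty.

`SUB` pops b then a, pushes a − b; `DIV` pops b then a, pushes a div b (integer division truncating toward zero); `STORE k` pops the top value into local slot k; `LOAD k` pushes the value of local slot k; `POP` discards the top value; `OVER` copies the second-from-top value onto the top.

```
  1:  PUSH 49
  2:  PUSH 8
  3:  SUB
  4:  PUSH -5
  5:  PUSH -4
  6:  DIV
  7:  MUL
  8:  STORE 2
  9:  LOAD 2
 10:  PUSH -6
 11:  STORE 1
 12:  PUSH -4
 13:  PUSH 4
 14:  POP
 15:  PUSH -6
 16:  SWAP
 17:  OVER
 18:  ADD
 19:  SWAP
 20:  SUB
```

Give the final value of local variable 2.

41

PUSH 49 → 49
PUSH 8  → 49 8
SUB     → 41
PUSH -5 → 41 -5
PUSH -4 → 41 -5 -4
DIV     → 41 1
MUL     → 41
STORE 2 → (empty)
LOAD 2  → 41
PUSH -6 → 41 -6
STORE 1 → 41
PUSH -4 → 41 -4
PUSH 4  → 41 -4 4
POP     → 41 -4
PUSH -6 → 41 -4 -6
SWAP    → 41 -6 -4
OVER    → 41 -6 -4 -6
ADD     → 41 -6 -10
SWAP    → 41 -10 -6
SUB     → 41 -4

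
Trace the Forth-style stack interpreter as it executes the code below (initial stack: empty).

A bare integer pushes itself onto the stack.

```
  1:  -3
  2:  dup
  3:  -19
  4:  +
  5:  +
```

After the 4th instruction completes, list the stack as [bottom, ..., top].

[-3, -22]

-3  → -3
dup → -3 -3
-19 → -3 -3 -19
+   → -3 -22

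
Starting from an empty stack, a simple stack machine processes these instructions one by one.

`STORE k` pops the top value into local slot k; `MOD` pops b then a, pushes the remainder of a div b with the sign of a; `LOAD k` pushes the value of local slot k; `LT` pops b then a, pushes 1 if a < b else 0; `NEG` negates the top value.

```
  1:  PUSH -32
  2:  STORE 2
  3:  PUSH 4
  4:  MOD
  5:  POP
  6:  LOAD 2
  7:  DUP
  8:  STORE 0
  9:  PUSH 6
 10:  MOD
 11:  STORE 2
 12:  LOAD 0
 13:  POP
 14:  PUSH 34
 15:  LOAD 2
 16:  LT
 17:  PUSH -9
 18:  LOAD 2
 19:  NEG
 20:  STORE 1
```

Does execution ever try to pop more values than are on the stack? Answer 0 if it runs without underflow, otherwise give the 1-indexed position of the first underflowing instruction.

PUSH -32  -32
STORE 2   (empty)
PUSH 4    4
MOD  — needs 2 operands, stack has 1 → underflow

4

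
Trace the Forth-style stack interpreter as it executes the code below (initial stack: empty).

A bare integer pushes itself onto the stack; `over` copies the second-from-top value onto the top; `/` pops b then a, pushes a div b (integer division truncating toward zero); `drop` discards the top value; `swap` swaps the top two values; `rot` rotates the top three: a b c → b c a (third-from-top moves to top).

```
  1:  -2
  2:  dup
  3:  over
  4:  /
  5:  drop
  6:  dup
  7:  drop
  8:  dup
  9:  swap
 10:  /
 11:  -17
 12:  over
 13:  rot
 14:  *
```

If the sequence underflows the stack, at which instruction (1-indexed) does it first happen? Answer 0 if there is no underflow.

-2    [-2]
dup   [-2, -2]
over  [-2, -2, -2]
/     [-2, 1]
drop  [-2]
dup   [-2, -2]
drop  [-2]
dup   [-2, -2]
swap  [-2, -2]
/     [1]
-17   [1, -17]
over  [1, -17, 1]
rot   [-17, 1, 1]
*     [-17, 1]

0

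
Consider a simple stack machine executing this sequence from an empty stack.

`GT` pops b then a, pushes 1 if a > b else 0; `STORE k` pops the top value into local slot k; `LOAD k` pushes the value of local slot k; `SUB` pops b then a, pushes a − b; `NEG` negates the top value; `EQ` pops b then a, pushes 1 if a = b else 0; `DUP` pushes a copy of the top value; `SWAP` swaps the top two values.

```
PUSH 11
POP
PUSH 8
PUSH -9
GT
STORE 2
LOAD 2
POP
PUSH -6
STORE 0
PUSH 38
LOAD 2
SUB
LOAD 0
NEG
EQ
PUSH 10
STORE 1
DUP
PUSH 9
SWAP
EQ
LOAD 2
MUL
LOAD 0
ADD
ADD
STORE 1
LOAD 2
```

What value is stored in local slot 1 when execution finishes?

PUSH 11  [11]
POP      []
PUSH 8   [8]
PUSH -9  [8, -9]
GT       [1]
STORE 2  []
LOAD 2   [1]
POP      []
PUSH -6  [-6]
STORE 0  []
PUSH 38  [38]
LOAD 2   [38, 1]
SUB      [37]
LOAD 0   [37, -6]
NEG      [37, 6]
EQ       [0]
PUSH 10  [0, 10]
STORE 1  [0]
DUP      [0, 0]
PUSH 9   [0, 0, 9]
SWAP     [0, 9, 0]
EQ       [0, 0]
LOAD 2   [0, 0, 1]
MUL      [0, 0]
LOAD 0   [0, 0, -6]
ADD      [0, -6]
ADD      [-6]
STORE 1  []
LOAD 2   [1]

-6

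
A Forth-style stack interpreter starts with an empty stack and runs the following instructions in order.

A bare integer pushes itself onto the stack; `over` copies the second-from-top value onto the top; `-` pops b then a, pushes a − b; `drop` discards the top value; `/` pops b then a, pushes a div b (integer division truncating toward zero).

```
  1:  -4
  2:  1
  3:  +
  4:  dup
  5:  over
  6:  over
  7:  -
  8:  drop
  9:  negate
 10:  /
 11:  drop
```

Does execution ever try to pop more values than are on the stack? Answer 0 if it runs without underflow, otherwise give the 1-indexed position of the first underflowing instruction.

0

-4     : -4
1      : -4 1
+      : -3
dup    : -3 -3
over   : -3 -3 -3
over   : -3 -3 -3 -3
-      : -3 -3 0
drop   : -3 -3
negate : -3 3
/      : -1
drop   : (empty)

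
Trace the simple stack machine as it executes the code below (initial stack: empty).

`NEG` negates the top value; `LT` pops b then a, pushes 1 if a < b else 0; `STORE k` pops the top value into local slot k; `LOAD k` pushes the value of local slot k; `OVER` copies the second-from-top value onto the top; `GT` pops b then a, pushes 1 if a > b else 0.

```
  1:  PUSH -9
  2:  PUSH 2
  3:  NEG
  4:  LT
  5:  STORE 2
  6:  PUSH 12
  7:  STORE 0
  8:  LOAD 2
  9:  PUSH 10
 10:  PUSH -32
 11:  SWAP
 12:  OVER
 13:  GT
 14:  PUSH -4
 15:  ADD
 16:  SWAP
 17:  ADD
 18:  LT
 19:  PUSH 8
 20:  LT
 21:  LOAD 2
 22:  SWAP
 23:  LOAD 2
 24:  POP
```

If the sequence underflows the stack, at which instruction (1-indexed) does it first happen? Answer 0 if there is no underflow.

PUSH -9  → -9
PUSH 2   → -9 2
NEG      → -9 -2
LT       → 1
STORE 2  → (empty)
PUSH 12  → 12
STORE 0  → (empty)
LOAD 2   → 1
PUSH 10  → 1 10
PUSH -32 → 1 10 -32
SWAP     → 1 -32 10
OVER     → 1 -32 10 -32
GT       → 1 -32 1
PUSH -4  → 1 -32 1 -4
ADD      → 1 -32 -3
SWAP     → 1 -3 -32
ADD      → 1 -35
LT       → 0
PUSH 8   → 0 8
LT       → 1
LOAD 2   → 1 1
SWAP     → 1 1
LOAD 2   → 1 1 1
POP      → 1 1

0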